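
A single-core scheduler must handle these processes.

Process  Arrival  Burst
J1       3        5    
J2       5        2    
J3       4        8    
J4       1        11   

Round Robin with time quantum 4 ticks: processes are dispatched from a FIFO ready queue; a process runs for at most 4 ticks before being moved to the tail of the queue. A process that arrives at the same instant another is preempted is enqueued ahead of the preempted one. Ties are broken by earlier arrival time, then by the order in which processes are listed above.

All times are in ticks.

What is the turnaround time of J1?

17

Schedule: | idle 0-1 | J4 1-5 | J1 5-9 | J3 9-13 | J2 13-15 | J4 15-19 | J1 19-20 | J3 20-24 | J4 24-27 |
Completion: J1=20  J2=15  J3=24  J4=27
Turnaround(J1) = completion − arrival = 20 − 3 = 17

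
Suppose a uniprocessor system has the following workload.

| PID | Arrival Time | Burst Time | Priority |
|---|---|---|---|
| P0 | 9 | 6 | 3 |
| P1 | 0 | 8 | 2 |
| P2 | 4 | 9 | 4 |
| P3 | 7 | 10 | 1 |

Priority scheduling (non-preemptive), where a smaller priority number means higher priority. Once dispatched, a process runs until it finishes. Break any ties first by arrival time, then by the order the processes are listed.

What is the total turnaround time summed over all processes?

63

Schedule: | P1 0-8 | P3 8-18 | P0 18-24 | P2 24-33 |
Completion: P0=24  P1=8  P2=33  P3=18
Turnaround (C−A): P0=15  P1=8  P2=29  P3=11
Turnaround = completion − arrival: P0=15, P1=8, P2=29, P3=11
Total turnaround = 15 + 8 + 29 + 11 = 63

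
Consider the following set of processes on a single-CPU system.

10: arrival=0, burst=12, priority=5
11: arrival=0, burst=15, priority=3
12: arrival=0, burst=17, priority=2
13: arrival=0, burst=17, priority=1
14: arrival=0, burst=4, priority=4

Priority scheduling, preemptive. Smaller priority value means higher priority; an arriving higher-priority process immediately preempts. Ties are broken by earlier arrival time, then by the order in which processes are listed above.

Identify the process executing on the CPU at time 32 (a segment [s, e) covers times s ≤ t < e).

Schedule: | 13 0-17 | 12 17-34 | 11 34-49 | 14 49-53 | 10 53-65 |
Completion: 10=65  11=49  12=34  13=17  14=53

12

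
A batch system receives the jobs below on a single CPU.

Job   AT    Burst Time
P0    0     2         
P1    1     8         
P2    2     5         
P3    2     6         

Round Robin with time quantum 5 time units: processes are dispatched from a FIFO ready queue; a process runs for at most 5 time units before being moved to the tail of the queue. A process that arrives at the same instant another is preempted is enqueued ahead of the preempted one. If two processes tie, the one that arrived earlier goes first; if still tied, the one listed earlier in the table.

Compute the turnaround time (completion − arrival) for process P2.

10

Timeline: | P0 0-2 | P1 2-7 | P2 7-12 | P3 12-17 | P1 17-20 | P3 20-21 |
Completion: P0=2  P1=20  P2=12  P3=21
Turnaround (C−A): P0=2  P1=19  P2=10  P3=19
Turnaround(P2) = completion − arrival = 12 − 2 = 10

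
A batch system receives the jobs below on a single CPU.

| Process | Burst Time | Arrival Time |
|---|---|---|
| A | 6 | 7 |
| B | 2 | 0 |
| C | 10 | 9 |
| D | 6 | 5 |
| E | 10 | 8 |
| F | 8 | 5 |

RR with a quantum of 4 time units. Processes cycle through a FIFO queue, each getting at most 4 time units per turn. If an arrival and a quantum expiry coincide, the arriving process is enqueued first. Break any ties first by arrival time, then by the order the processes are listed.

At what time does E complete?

Gantt: | B 0-2 | idle 2-5 | D 5-9 | F 9-13 | A 13-17 | E 17-21 | C 21-25 | D 25-27 | F 27-31 | A 31-33 | E 33-37 | C 37-41 | E 41-43 | C 43-45 |
Completion: A=33  B=2  C=45  D=27  E=43  F=31
Turnaround (C−A): A=26  B=2  C=36  D=22  E=35  F=26

43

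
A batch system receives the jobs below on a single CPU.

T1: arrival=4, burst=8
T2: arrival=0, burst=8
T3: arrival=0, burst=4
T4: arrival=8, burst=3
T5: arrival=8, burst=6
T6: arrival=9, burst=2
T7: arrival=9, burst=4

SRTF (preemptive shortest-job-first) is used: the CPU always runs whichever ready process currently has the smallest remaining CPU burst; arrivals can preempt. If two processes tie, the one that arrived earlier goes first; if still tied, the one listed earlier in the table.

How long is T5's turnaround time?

19

Timeline: | T3 0-4 | T2 4-8 | T4 8-11 | T6 11-13 | T2 13-17 | T7 17-21 | T5 21-27 | T1 27-35 |
Completion: T1=35  T2=17  T3=4  T4=11  T5=27  T6=13  T7=21
Turnaround(T5) = completion − arrival = 27 − 8 = 19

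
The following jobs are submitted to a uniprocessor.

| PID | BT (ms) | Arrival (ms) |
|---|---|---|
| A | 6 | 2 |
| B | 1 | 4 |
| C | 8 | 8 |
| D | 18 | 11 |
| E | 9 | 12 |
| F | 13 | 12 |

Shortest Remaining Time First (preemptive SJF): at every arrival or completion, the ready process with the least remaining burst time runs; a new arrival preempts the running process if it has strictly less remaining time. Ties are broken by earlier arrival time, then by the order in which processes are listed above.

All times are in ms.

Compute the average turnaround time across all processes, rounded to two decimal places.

17.33

Gantt: | idle 0-2 | A 2-4 | B 4-5 | A 5-9 | C 9-17 | E 17-26 | F 26-39 | D 39-57 |
Completion: A=9  B=5  C=17  D=57  E=26  F=39
Turnaround times: A=7, B=1, C=9, D=46, E=14, F=27
Average turnaround = (7+1+9+46+14+27) / 6 = 104/6 = 17.33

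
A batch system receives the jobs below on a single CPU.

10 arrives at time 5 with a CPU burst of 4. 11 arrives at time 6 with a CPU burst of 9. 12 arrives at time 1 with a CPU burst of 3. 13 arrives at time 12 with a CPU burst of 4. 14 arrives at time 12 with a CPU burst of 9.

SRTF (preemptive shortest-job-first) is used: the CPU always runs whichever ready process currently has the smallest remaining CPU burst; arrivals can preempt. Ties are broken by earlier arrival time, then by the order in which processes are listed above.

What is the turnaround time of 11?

16

Schedule: | idle 0-1 | 12 1-4 | idle 4-5 | 10 5-9 | 11 9-12 | 13 12-16 | 11 16-22 | 14 22-31 |
Completion: 10=9  11=22  12=4  13=16  14=31
Turnaround (C−A): 10=4  11=16  12=3  13=4  14=19
Turnaround(11) = completion − arrival = 22 − 6 = 16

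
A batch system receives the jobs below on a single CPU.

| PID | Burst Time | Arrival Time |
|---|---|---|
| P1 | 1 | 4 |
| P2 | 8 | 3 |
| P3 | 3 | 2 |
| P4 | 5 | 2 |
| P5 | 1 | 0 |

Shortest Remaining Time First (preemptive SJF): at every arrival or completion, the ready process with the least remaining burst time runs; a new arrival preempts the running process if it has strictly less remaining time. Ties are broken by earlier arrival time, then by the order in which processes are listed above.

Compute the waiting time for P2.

8

Schedule: | P5 0-1 | idle 1-2 | P3 2-5 | P1 5-6 | P4 6-11 | P2 11-19 |
Completion: P1=6  P2=19  P3=5  P4=11  P5=1
Turnaround (C−A): P1=2  P2=16  P3=3  P4=9  P5=1
Waiting(P2) = turnaround − burst = 16 − 8 = 8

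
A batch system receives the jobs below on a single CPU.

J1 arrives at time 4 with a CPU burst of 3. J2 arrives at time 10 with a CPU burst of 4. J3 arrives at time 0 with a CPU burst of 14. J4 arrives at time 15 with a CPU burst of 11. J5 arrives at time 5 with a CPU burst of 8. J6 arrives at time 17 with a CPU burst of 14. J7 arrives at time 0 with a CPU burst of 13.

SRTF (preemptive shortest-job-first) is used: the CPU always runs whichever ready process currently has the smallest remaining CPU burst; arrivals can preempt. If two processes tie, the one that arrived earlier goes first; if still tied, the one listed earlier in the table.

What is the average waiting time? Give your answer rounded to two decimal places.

Gantt: | J7 0-4 | J1 4-7 | J5 7-10 | J2 10-14 | J5 14-19 | J7 19-28 | J4 28-39 | J3 39-53 | J6 53-67 |
Completion: J1=7  J2=14  J3=53  J4=39  J5=19  J6=67  J7=28
Waiting times: J1=0, J2=0, J3=39, J4=13, J5=6, J6=36, J7=15
Average waiting = (0+0+39+13+6+36+15) / 7 = 109/7 = 15.57

15.57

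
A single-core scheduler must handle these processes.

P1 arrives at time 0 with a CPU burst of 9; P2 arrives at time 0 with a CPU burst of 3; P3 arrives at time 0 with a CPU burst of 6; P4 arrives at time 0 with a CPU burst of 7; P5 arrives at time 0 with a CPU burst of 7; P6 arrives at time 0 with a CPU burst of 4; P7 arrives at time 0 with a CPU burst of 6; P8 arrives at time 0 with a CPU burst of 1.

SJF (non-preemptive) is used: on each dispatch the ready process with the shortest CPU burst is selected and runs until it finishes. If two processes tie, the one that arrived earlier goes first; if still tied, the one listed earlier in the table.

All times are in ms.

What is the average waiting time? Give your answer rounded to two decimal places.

Schedule: | P8 0-1 | P2 1-4 | P6 4-8 | P3 8-14 | P7 14-20 | P4 20-27 | P5 27-34 | P1 34-43 |
Completion: P1=43  P2=4  P3=14  P4=27  P5=34  P6=8  P7=20  P8=1
Turnaround (C−A): P1=43  P2=4  P3=14  P4=27  P5=34  P6=8  P7=20  P8=1
Waiting times: P1=34, P2=1, P3=8, P4=20, P5=27, P6=4, P7=14, P8=0
Average waiting = (34+1+8+20+27+4+14+0) / 8 = 108/8 = 13.50

13.50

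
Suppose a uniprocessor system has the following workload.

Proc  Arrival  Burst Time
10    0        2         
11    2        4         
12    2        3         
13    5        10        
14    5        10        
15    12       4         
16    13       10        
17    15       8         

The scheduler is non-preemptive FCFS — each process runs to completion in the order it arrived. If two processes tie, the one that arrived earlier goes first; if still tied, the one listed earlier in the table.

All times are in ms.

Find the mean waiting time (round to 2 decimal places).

Gantt: | 10 0-2 | 11 2-6 | 12 6-9 | 13 9-19 | 14 19-29 | 15 29-33 | 16 33-43 | 17 43-51 |
Completion: 10=2  11=6  12=9  13=19  14=29  15=33  16=43  17=51
Waiting times: 10=0, 11=0, 12=4, 13=4, 14=14, 15=17, 16=20, 17=28
Average waiting = (0+0+4+4+14+17+20+28) / 8 = 87/8 = 10.88

10.88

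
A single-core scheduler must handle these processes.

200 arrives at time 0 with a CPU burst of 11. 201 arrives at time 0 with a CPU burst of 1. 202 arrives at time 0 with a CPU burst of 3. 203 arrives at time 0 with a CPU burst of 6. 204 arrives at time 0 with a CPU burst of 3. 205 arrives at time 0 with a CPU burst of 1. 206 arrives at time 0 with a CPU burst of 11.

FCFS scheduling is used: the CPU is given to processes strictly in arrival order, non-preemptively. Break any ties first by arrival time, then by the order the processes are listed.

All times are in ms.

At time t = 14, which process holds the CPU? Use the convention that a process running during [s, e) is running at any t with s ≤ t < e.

Timeline: | 200 0-11 | 201 11-12 | 202 12-15 | 203 15-21 | 204 21-24 | 205 24-25 | 206 25-36 |
Completion: 200=11  201=12  202=15  203=21  204=24  205=25  206=36

202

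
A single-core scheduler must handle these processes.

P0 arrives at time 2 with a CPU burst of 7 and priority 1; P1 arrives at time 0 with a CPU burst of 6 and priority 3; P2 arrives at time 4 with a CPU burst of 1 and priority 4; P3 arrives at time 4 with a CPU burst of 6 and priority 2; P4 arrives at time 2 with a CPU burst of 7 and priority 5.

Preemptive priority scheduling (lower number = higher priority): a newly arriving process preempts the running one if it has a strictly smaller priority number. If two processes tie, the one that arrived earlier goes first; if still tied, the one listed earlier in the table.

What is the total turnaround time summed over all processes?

Timeline: | P1 0-2 | P0 2-9 | P3 9-15 | P1 15-19 | P2 19-20 | P4 20-27 |
Completion: P0=9  P1=19  P2=20  P3=15  P4=27
Turnaround (C−A): P0=7  P1=19  P2=16  P3=11  P4=25
Turnaround = completion − arrival: P0=7, P1=19, P2=16, P3=11, P4=25
Total turnaround = 7 + 19 + 16 + 11 + 25 = 78

78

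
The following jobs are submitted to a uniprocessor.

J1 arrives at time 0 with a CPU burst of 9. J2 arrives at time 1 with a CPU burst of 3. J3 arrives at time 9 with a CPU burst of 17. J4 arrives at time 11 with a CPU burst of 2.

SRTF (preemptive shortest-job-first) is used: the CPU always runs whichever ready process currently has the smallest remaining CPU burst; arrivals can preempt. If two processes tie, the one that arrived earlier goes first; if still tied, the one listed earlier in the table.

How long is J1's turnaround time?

Schedule: | J1 0-1 | J2 1-4 | J1 4-12 | J4 12-14 | J3 14-31 |
Completion: J1=12  J2=4  J3=31  J4=14
Turnaround(J1) = completion − arrival = 12 − 0 = 12

12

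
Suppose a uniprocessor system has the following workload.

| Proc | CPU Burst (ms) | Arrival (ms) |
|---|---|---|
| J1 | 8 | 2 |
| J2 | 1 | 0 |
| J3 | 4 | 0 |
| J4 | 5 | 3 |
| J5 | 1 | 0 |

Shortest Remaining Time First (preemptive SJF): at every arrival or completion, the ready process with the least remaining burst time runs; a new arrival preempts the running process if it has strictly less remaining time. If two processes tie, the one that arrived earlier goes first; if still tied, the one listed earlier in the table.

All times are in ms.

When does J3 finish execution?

Gantt: | J2 0-1 | J5 1-2 | J3 2-6 | J4 6-11 | J1 11-19 |
Completion: J1=19  J2=1  J3=6  J4=11  J5=2
Turnaround (C−A): J1=17  J2=1  J3=6  J4=8  J5=2

6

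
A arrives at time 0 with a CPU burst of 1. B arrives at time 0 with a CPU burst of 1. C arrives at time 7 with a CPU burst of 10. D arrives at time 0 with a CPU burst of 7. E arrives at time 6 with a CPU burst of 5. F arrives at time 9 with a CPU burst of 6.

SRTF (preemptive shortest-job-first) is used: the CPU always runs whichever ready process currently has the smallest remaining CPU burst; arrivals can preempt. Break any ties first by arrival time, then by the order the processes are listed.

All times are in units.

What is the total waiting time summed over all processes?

24

Timeline: | A 0-1 | B 1-2 | D 2-9 | E 9-14 | F 14-20 | C 20-30 |
Completion: A=1  B=2  C=30  D=9  E=14  F=20
Turnaround (C−A): A=1  B=2  C=23  D=9  E=8  F=11
Waiting = turnaround − burst: A=0, B=1, C=13, D=2, E=3, F=5
Total waiting = 0 + 1 + 13 + 2 + 3 + 5 = 24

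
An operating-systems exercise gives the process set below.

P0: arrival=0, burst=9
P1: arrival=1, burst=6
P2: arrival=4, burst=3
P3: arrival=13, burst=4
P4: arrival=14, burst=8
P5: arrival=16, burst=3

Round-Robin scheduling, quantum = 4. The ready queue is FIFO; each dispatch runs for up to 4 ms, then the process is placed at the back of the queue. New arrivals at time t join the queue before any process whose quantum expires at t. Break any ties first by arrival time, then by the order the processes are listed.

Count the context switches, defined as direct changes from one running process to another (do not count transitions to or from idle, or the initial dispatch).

9

Gantt: | P0 0-4 | P1 4-8 | P2 8-11 | P0 11-15 | P1 15-17 | P3 17-21 | P4 21-25 | P0 25-26 | P5 26-29 | P4 29-33 |
Completion: P0=26  P1=17  P2=11  P3=21  P4=33  P5=29
Turnaround (C−A): P0=26  P1=16  P2=7  P3=8  P4=19  P5=13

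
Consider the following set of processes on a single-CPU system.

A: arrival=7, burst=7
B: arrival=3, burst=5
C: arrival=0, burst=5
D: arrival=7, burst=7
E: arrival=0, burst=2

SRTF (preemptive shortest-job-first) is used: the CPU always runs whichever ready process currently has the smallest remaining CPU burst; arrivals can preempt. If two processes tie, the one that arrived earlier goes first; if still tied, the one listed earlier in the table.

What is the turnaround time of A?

Gantt: | E 0-2 | C 2-7 | B 7-12 | A 12-19 | D 19-26 |
Completion: A=19  B=12  C=7  D=26  E=2
Turnaround(A) = completion − arrival = 19 − 7 = 12

12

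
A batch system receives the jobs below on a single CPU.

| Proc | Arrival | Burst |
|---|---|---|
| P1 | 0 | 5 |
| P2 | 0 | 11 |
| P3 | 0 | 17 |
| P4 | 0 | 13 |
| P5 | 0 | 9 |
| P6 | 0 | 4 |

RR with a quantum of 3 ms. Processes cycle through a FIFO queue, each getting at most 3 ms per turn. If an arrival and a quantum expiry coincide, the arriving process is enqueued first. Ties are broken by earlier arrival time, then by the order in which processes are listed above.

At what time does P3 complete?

59

Gantt: | P1 0-3 | P2 3-6 | P3 6-9 | P4 9-12 | P5 12-15 | P6 15-18 | P1 18-20 | P2 20-23 | P3 23-26 | P4 26-29 | P5 29-32 | P6 32-33 | P2 33-36 | P3 36-39 | P4 39-42 | P5 42-45 | P2 45-47 | P3 47-50 | P4 50-53 | P3 53-56 | P4 56-57 | P3 57-59 |
Completion: P1=20  P2=47  P3=59  P4=57  P5=45  P6=33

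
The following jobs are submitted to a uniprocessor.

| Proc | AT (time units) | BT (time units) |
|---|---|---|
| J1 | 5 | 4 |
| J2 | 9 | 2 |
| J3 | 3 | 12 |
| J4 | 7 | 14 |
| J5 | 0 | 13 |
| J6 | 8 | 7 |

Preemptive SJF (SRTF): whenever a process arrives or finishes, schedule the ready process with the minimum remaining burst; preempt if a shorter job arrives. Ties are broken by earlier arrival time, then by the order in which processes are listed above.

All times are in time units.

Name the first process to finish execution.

J1

Schedule: | J5 0-5 | J1 5-9 | J2 9-11 | J6 11-18 | J5 18-26 | J3 26-38 | J4 38-52 |
Completion: J1=9  J2=11  J3=38  J4=52  J5=26  J6=18
Turnaround (C−A): J1=4  J2=2  J3=35  J4=45  J5=26  J6=10
Finish order: J1 → J2 → J6 → J5 → J3 → J4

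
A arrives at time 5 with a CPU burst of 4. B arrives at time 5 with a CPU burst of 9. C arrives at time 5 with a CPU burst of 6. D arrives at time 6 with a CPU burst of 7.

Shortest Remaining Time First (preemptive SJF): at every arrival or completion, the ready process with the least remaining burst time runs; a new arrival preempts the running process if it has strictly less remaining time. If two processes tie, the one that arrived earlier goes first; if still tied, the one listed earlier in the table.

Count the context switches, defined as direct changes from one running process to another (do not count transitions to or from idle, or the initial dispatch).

3

Gantt: | idle 0-5 | A 5-9 | C 9-15 | D 15-22 | B 22-31 |
Completion: A=9  B=31  C=15  D=22
Turnaround (C−A): A=4  B=26  C=10  D=16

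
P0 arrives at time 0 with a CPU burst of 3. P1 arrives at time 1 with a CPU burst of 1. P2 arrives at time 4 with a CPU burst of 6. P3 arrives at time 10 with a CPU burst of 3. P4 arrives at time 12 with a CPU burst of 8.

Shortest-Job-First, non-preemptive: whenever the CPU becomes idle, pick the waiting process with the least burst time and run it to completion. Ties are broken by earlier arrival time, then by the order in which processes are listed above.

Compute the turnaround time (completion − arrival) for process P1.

Schedule: | P0 0-3 | P1 3-4 | P2 4-10 | P3 10-13 | P4 13-21 |
Completion: P0=3  P1=4  P2=10  P3=13  P4=21
Turnaround (C−A): P0=3  P1=3  P2=6  P3=3  P4=9
Turnaround(P1) = completion − arrival = 4 − 1 = 3

3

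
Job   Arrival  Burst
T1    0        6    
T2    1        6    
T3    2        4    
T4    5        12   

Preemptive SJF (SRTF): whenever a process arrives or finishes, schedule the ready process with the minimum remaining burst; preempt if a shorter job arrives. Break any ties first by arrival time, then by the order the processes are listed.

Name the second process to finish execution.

Schedule: | T1 0-6 | T3 6-10 | T2 10-16 | T4 16-28 |
Completion: T1=6  T2=16  T3=10  T4=28
Finish order: T1 → T3 → T2 → T4

T3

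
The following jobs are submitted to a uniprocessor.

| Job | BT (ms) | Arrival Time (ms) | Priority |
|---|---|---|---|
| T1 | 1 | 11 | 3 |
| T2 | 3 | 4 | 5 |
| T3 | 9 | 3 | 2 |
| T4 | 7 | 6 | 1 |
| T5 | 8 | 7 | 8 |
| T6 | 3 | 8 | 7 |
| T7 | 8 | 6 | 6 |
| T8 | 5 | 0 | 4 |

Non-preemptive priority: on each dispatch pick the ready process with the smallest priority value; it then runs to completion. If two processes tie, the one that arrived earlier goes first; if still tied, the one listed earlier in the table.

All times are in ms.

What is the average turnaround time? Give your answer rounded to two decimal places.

Schedule: | T8 0-5 | T3 5-14 | T4 14-21 | T1 21-22 | T2 22-25 | T7 25-33 | T6 33-36 | T5 36-44 |
Completion: T1=22  T2=25  T3=14  T4=21  T5=44  T6=36  T7=33  T8=5
Turnaround (C−A): T1=11  T2=21  T3=11  T4=15  T5=37  T6=28  T7=27  T8=5
Turnaround times: T1=11, T2=21, T3=11, T4=15, T5=37, T6=28, T7=27, T8=5
Average turnaround = (11+21+11+15+37+28+27+5) / 8 = 155/8 = 19.38

19.38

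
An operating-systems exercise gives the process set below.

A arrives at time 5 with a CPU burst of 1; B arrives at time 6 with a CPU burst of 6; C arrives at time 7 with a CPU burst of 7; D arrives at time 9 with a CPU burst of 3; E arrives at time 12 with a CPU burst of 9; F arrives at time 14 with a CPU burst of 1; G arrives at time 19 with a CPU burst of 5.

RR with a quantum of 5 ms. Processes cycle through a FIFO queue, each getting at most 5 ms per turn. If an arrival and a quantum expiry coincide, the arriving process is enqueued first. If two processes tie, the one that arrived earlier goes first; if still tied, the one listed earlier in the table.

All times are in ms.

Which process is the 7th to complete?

Gantt: | idle 0-5 | A 5-6 | B 6-11 | C 11-16 | D 16-19 | B 19-20 | E 20-25 | F 25-26 | C 26-28 | G 28-33 | E 33-37 |
Completion: A=6  B=20  C=28  D=19  E=37  F=26  G=33
Turnaround (C−A): A=1  B=14  C=21  D=10  E=25  F=12  G=14
Finish order: A → D → B → F → C → G → E

E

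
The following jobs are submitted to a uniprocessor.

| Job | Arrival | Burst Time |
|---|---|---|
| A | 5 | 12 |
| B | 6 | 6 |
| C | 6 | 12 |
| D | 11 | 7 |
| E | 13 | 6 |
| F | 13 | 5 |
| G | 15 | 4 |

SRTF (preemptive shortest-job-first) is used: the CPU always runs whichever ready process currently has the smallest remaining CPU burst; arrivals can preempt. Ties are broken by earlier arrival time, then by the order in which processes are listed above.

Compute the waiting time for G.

3

Schedule: | idle 0-5 | A 5-6 | B 6-12 | D 12-13 | F 13-18 | G 18-22 | D 22-28 | E 28-34 | A 34-45 | C 45-57 |
Completion: A=45  B=12  C=57  D=28  E=34  F=18  G=22
Turnaround (C−A): A=40  B=6  C=51  D=17  E=21  F=5  G=7
Waiting(G) = turnaround − burst = 7 − 4 = 3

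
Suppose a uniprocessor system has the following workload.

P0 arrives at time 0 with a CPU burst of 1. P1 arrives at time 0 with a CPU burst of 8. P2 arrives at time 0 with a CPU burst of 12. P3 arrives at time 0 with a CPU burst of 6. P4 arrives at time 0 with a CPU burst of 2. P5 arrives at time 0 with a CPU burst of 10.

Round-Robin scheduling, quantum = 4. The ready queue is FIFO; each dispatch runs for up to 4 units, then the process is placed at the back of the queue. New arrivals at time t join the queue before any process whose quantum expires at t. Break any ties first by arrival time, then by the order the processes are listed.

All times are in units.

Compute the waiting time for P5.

Gantt: | P0 0-1 | P1 1-5 | P2 5-9 | P3 9-13 | P4 13-15 | P5 15-19 | P1 19-23 | P2 23-27 | P3 27-29 | P5 29-33 | P2 33-37 | P5 37-39 |
Completion: P0=1  P1=23  P2=37  P3=29  P4=15  P5=39
Waiting(P5) = turnaround − burst = 39 − 10 = 29

29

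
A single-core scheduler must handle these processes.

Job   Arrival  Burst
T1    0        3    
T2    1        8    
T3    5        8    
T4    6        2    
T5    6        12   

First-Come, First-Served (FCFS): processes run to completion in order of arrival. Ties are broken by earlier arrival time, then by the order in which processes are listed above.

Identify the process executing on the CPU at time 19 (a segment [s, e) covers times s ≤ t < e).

T4

Schedule: | T1 0-3 | T2 3-11 | T3 11-19 | T4 19-21 | T5 21-33 |
Completion: T1=3  T2=11  T3=19  T4=21  T5=33
Turnaround (C−A): T1=3  T2=10  T3=14  T4=15  T5=27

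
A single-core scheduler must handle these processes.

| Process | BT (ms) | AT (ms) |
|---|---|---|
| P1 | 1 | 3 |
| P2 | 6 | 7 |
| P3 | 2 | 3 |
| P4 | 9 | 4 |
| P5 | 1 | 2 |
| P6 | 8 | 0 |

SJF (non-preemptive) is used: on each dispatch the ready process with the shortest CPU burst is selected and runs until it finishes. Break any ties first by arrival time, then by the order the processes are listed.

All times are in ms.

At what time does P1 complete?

Timeline: | P6 0-8 | P5 8-9 | P1 9-10 | P3 10-12 | P2 12-18 | P4 18-27 |
Completion: P1=10  P2=18  P3=12  P4=27  P5=9  P6=8
Turnaround (C−A): P1=7  P2=11  P3=9  P4=23  P5=7  P6=8

10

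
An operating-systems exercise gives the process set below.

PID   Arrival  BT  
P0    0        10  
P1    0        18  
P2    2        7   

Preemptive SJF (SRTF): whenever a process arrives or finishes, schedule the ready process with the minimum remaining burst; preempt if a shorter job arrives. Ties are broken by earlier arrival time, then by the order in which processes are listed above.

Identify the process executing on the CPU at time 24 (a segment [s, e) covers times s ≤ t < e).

P1

Timeline: | P0 0-2 | P2 2-9 | P0 9-17 | P1 17-35 |
Completion: P0=17  P1=35  P2=9
Turnaround (C−A): P0=17  P1=35  P2=7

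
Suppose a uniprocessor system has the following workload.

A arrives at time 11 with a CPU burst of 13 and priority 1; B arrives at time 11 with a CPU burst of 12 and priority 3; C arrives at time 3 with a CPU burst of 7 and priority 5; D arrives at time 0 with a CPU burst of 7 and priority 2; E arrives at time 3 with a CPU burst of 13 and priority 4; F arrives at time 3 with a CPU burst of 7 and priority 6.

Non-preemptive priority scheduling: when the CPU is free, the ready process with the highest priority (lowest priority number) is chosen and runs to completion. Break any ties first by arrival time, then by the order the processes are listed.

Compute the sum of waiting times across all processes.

126

Schedule: | D 0-7 | E 7-20 | A 20-33 | B 33-45 | C 45-52 | F 52-59 |
Completion: A=33  B=45  C=52  D=7  E=20  F=59
Turnaround (C−A): A=22  B=34  C=49  D=7  E=17  F=56
Waiting = turnaround − burst: A=9, B=22, C=42, D=0, E=4, F=49
Total waiting = 9 + 22 + 42 + 0 + 4 + 49 = 126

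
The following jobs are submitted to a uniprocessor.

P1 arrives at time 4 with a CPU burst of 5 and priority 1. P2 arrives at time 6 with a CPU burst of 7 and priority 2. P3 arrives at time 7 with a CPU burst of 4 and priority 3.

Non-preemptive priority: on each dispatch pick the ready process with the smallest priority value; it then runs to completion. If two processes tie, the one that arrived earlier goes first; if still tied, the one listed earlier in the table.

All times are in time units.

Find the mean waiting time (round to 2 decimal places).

Timeline: | idle 0-4 | P1 4-9 | P2 9-16 | P3 16-20 |
Completion: P1=9  P2=16  P3=20
Turnaround (C−A): P1=5  P2=10  P3=13
Waiting times: P1=0, P2=3, P3=9
Average waiting = (0+3+9) / 3 = 12/3 = 4.00

4.00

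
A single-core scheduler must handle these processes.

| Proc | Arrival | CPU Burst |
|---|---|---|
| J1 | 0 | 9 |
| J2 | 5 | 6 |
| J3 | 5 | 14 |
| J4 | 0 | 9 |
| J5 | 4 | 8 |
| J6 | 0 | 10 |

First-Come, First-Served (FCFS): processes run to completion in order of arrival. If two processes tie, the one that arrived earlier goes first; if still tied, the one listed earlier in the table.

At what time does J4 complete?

18

Gantt: | J1 0-9 | J4 9-18 | J6 18-28 | J5 28-36 | J2 36-42 | J3 42-56 |
Completion: J1=9  J2=42  J3=56  J4=18  J5=36  J6=28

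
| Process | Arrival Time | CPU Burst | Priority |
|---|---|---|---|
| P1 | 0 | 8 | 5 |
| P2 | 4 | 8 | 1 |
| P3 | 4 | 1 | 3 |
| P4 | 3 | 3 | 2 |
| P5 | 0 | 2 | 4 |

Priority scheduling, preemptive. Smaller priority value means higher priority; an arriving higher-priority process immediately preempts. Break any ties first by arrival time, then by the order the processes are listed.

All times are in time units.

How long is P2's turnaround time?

Gantt: | P5 0-2 | P1 2-3 | P4 3-4 | P2 4-12 | P4 12-14 | P3 14-15 | P1 15-22 |
Completion: P1=22  P2=12  P3=15  P4=14  P5=2
Turnaround (C−A): P1=22  P2=8  P3=11  P4=11  P5=2
Turnaround(P2) = completion − arrival = 12 − 4 = 8

8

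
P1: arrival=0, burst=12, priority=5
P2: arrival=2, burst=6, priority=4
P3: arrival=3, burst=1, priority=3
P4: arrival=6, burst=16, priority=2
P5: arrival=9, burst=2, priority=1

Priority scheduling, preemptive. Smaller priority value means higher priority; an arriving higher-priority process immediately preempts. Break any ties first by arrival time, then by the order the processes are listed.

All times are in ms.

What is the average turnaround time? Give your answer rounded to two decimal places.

Schedule: | P1 0-2 | P2 2-3 | P3 3-4 | P2 4-6 | P4 6-9 | P5 9-11 | P4 11-24 | P2 24-27 | P1 27-37 |
Completion: P1=37  P2=27  P3=4  P4=24  P5=11
Turnaround (C−A): P1=37  P2=25  P3=1  P4=18  P5=2
Turnaround times: P1=37, P2=25, P3=1, P4=18, P5=2
Average turnaround = (37+25+1+18+2) / 5 = 83/5 = 16.60

16.60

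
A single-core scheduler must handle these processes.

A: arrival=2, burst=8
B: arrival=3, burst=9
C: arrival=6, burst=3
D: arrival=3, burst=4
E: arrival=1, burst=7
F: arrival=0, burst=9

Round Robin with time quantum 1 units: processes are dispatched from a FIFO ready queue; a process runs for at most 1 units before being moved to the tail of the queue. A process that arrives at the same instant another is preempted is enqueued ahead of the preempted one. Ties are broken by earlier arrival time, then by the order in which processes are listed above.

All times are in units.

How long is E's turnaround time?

31

Timeline: | F 0-1 | E 1-2 | F 2-3 | A 3-4 | E 4-5 | B 5-6 | D 6-7 | F 7-8 | A 8-9 | E 9-10 | C 10-11 | B 11-12 | D 12-13 | F 13-14 | A 14-15 | E 15-16 | C 16-17 | B 17-18 | D 18-19 | F 19-20 | A 20-21 | E 21-22 | C 22-23 | B 23-24 | D 24-25 | F 25-26 | A 26-27 | E 27-28 | B 28-29 | F 29-30 | A 30-31 | E 31-32 | B 32-33 | F 33-34 | A 34-35 | B 35-36 | F 36-37 | A 37-38 | B 38-40 |
Completion: A=38  B=40  C=23  D=25  E=32  F=37
Turnaround (C−A): A=36  B=37  C=17  D=22  E=31  F=37
Turnaround(E) = completion − arrival = 32 − 1 = 31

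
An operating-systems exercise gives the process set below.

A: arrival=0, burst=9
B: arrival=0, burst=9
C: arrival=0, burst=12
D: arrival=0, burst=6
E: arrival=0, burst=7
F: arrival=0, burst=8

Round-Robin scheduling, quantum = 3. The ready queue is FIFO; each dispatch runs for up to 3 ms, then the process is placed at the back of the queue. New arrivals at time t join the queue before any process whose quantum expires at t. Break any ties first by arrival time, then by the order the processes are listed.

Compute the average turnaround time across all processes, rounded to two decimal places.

42.67

Schedule: | A 0-3 | B 3-6 | C 6-9 | D 9-12 | E 12-15 | F 15-18 | A 18-21 | B 21-24 | C 24-27 | D 27-30 | E 30-33 | F 33-36 | A 36-39 | B 39-42 | C 42-45 | E 45-46 | F 46-48 | C 48-51 |
Completion: A=39  B=42  C=51  D=30  E=46  F=48
Turnaround times: A=39, B=42, C=51, D=30, E=46, F=48
Average turnaround = (39+42+51+30+46+48) / 6 = 256/6 = 42.67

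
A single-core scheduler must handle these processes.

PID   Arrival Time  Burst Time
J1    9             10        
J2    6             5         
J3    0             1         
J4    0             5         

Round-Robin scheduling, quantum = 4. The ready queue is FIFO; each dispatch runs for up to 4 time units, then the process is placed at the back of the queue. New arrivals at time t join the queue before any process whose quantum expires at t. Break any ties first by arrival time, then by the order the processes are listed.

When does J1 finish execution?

Schedule: | J3 0-1 | J4 1-6 | J2 6-10 | J1 10-14 | J2 14-15 | J1 15-21 |
Completion: J1=21  J2=15  J3=1  J4=6

21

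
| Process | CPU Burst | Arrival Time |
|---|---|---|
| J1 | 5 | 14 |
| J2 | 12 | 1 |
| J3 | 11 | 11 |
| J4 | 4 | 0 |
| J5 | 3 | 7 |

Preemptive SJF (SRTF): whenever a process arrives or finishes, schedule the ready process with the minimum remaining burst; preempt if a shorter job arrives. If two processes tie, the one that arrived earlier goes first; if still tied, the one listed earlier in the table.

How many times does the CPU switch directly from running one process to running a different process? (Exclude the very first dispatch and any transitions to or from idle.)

Gantt: | J4 0-4 | J2 4-7 | J5 7-10 | J2 10-19 | J1 19-24 | J3 24-35 |
Completion: J1=24  J2=19  J3=35  J4=4  J5=10
Turnaround (C−A): J1=10  J2=18  J3=24  J4=4  J5=3

5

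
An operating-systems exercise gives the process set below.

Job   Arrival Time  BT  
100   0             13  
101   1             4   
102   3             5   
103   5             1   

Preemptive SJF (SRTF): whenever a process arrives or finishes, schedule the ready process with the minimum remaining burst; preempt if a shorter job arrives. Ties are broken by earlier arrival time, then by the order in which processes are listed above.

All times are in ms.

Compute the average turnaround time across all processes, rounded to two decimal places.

9.00

Gantt: | 100 0-1 | 101 1-5 | 103 5-6 | 102 6-11 | 100 11-23 |
Completion: 100=23  101=5  102=11  103=6
Turnaround times: 100=23, 101=4, 102=8, 103=1
Average turnaround = (23+4+8+1) / 4 = 36/4 = 9.00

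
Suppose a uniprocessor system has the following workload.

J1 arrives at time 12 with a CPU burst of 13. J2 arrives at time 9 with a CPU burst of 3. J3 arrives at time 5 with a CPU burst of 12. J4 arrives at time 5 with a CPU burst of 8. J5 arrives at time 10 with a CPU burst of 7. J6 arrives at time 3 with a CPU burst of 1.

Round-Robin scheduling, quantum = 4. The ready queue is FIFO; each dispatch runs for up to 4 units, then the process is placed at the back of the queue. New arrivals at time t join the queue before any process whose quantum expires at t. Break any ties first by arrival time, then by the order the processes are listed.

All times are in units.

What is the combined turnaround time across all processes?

Timeline: | idle 0-3 | J6 3-4 | idle 4-5 | J3 5-9 | J4 9-13 | J2 13-16 | J3 16-20 | J5 20-24 | J1 24-28 | J4 28-32 | J3 32-36 | J5 36-39 | J1 39-48 |
Completion: J1=48  J2=16  J3=36  J4=32  J5=39  J6=4
Turnaround (C−A): J1=36  J2=7  J3=31  J4=27  J5=29  J6=1
Turnaround = completion − arrival: J1=36, J2=7, J3=31, J4=27, J5=29, J6=1
Total turnaround = 36 + 7 + 31 + 27 + 29 + 1 = 131

131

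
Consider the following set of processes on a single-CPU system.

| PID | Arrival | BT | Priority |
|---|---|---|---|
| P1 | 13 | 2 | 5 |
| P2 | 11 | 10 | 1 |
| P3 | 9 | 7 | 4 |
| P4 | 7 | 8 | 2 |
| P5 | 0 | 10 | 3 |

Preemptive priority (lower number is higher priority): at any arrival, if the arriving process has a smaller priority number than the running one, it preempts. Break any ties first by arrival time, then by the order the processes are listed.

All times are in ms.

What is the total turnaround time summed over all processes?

Schedule: | P5 0-7 | P4 7-11 | P2 11-21 | P4 21-25 | P5 25-28 | P3 28-35 | P1 35-37 |
Completion: P1=37  P2=21  P3=35  P4=25  P5=28
Turnaround (C−A): P1=24  P2=10  P3=26  P4=18  P5=28
Turnaround = completion − arrival: P1=24, P2=10, P3=26, P4=18, P5=28
Total turnaround = 24 + 10 + 26 + 18 + 28 = 106

106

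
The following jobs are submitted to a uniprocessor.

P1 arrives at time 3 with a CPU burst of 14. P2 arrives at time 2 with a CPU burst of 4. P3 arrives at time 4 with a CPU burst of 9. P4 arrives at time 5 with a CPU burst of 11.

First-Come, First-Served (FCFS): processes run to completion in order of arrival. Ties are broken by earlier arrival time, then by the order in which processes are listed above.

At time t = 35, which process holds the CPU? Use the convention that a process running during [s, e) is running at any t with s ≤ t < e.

Gantt: | idle 0-2 | P2 2-6 | P1 6-20 | P3 20-29 | P4 29-40 |
Completion: P1=20  P2=6  P3=29  P4=40
Turnaround (C−A): P1=17  P2=4  P3=25  P4=35

P4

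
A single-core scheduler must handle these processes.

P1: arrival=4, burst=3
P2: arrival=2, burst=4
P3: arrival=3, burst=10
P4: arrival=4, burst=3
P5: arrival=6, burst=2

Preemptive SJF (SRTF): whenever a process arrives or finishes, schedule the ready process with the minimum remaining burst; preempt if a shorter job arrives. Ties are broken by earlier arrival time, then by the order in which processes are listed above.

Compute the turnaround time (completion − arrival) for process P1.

7

Schedule: | idle 0-2 | P2 2-6 | P5 6-8 | P1 8-11 | P4 11-14 | P3 14-24 |
Completion: P1=11  P2=6  P3=24  P4=14  P5=8
Turnaround (C−A): P1=7  P2=4  P3=21  P4=10  P5=2
Turnaround(P1) = completion − arrival = 11 − 4 = 7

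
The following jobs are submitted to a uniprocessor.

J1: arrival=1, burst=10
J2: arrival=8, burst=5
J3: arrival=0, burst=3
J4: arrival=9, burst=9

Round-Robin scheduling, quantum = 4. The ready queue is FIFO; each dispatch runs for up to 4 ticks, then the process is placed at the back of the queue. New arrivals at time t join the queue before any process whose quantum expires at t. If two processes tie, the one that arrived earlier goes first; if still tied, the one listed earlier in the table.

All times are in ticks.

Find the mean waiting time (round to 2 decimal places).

7.00

Timeline: | J3 0-3 | J1 3-11 | J2 11-15 | J4 15-19 | J1 19-21 | J2 21-22 | J4 22-27 |
Completion: J1=21  J2=22  J3=3  J4=27
Waiting times: J1=10, J2=9, J3=0, J4=9
Average waiting = (10+9+0+9) / 4 = 28/4 = 7.00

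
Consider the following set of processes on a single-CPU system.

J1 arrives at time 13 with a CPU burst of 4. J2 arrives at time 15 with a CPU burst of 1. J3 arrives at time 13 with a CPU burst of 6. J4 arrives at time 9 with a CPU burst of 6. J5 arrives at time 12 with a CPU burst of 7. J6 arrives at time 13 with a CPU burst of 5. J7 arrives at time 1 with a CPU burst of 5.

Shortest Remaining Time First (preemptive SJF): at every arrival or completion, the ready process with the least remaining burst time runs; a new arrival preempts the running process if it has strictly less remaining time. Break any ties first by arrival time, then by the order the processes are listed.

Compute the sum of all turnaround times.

Timeline: | idle 0-1 | J7 1-6 | idle 6-9 | J4 9-15 | J2 15-16 | J1 16-20 | J6 20-25 | J3 25-31 | J5 31-38 |
Completion: J1=20  J2=16  J3=31  J4=15  J5=38  J6=25  J7=6
Turnaround = completion − arrival: J1=7, J2=1, J3=18, J4=6, J5=26, J6=12, J7=5
Total turnaround = 7 + 1 + 18 + 6 + 26 + 12 + 5 = 75

75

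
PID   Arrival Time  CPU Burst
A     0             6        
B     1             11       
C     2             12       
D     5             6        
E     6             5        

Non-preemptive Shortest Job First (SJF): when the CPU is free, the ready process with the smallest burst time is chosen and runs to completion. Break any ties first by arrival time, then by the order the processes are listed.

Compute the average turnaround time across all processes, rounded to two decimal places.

Schedule: | A 0-6 | E 6-11 | D 11-17 | B 17-28 | C 28-40 |
Completion: A=6  B=28  C=40  D=17  E=11
Turnaround (C−A): A=6  B=27  C=38  D=12  E=5
Turnaround times: A=6, B=27, C=38, D=12, E=5
Average turnaround = (6+27+38+12+5) / 5 = 88/5 = 17.60

17.60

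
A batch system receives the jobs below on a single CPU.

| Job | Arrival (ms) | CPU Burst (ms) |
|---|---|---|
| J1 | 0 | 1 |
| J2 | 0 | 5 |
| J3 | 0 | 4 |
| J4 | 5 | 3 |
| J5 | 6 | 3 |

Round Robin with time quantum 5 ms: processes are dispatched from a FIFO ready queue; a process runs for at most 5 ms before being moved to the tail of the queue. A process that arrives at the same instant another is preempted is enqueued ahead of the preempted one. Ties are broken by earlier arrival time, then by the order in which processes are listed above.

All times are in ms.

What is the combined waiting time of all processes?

19

Gantt: | J1 0-1 | J2 1-6 | J3 6-10 | J4 10-13 | J5 13-16 |
Completion: J1=1  J2=6  J3=10  J4=13  J5=16
Turnaround (C−A): J1=1  J2=6  J3=10  J4=8  J5=10
Waiting = turnaround − burst: J1=0, J2=1, J3=6, J4=5, J5=7
Total waiting = 0 + 1 + 6 + 5 + 7 = 19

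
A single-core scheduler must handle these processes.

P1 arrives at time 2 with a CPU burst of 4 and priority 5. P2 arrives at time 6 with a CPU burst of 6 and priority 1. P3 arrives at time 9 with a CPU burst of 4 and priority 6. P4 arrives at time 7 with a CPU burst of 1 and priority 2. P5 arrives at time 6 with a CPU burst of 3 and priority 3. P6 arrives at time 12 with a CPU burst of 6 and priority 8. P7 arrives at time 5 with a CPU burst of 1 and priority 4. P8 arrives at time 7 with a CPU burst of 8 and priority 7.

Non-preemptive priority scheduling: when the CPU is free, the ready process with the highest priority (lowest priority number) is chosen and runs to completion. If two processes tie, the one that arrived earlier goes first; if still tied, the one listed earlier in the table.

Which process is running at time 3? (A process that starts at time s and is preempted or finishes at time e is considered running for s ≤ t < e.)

P1

Gantt: | idle 0-2 | P1 2-6 | P2 6-12 | P4 12-13 | P5 13-16 | P7 16-17 | P3 17-21 | P8 21-29 | P6 29-35 |
Completion: P1=6  P2=12  P3=21  P4=13  P5=16  P6=35  P7=17  P8=29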